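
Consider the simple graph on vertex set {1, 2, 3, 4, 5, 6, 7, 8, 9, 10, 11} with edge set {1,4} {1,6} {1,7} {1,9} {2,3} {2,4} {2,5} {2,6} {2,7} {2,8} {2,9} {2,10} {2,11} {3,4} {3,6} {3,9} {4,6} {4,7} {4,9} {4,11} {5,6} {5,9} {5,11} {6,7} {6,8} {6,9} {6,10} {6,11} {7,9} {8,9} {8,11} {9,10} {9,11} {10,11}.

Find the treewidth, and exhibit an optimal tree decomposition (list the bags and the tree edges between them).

Treewidth 4.
One optimal decomposition is:
Bags: B1 = {2, 5, 6, 9, 11}  B2 = {2, 4, 6, 9, 11}  B3 = {2, 3, 4, 6, 9}  B4 = {2, 4, 6, 7, 9}  B5 = {2, 6, 9, 10, 11}  B6 = {2, 6, 8, 9, 11}  B7 = {1, 4, 6, 7, 9}
Tree: B1–B2, B2–B3, B2–B4, B2–B5, B5–B6, B4–B7

Every bag has size at most 5, so the width is 5 − 1 = 4 and tw(G) ≤ 4. On the other hand G contains the 5-clique {1, 4, 6, 7, 9}. A clique must lie in a single bag of any decomposition, so no decomposition can have width below 4. Hence tw(G) = 4 exactly.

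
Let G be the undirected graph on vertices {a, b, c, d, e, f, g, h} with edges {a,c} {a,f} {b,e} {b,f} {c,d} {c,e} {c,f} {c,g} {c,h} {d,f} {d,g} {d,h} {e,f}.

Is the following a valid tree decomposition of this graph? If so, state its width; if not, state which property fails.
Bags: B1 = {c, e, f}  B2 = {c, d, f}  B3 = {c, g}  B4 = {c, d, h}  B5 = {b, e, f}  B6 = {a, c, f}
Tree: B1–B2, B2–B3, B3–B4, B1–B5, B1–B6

A tree decomposition must satisfy three properties: every vertex lies in some bag; for every edge, both endpoints lie together in some bag; and for every vertex, the bags containing it form a connected subtree. Here edge (d,g) lies in no bag, so the decomposition is invalid.

No — edge (d,g) lies in no bag.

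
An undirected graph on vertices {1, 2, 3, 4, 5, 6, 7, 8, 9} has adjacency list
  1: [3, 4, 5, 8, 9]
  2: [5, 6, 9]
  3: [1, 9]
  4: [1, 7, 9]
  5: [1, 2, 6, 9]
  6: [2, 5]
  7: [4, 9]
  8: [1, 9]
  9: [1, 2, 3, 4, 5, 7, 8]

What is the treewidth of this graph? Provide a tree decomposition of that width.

The largest bag has 3 vertices, giving width 2; this decomposition certifies tw(G) ≤ 2. On the other hand G contains the 3-clique {1, 8, 9}. A clique must lie in a single bag of any decomposition, so no decomposition can have width below 2. Combining the bounds, tw(G) = 2.

Treewidth 2.
One such decomposition:
Bags: B1 = {1, 5, 9}  B2 = {2, 5, 9}  B3 = {1, 4, 9}  B4 = {4, 7, 9}  B5 = {1, 3, 9}  B6 = {1, 8, 9}  B7 = {2, 5, 6}
Tree: B1–B2, B1–B3, B3–B4, B1–B5, B5–B6, B2–B7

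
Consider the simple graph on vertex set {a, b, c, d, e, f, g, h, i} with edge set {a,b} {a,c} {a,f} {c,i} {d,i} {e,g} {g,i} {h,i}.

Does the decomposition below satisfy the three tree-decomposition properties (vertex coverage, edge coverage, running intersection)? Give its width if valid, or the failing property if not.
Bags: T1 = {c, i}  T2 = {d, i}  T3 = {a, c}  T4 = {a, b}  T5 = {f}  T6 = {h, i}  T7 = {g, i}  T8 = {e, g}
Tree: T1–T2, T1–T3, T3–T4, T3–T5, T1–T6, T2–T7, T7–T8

A tree decomposition must satisfy three properties: every vertex lies in some bag; for every edge, both endpoints lie together in some bag; and for every vertex, the bags containing it form a connected subtree. Here edge (a,f) lies in no bag, so the decomposition is invalid.

No — edge (a,f) lies in no bag.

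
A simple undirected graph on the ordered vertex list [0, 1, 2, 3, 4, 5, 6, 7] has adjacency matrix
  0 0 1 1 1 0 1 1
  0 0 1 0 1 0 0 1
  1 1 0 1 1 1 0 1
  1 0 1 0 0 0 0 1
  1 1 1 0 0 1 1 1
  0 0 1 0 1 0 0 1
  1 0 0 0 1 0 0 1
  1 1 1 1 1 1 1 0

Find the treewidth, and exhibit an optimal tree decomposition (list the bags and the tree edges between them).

Treewidth 3.
One such decomposition:
Bags: B1 = {0, 2, 4, 7}  B2 = {0, 2, 3, 7}  B3 = {1, 2, 4, 7}  B4 = {2, 4, 5, 7}  B5 = {0, 4, 6, 7}
Tree: B1–B2, B1–B3, B1–B4, B1–B5

The largest bag has 4 vertices, giving width 3; this decomposition certifies tw(G) ≤ 3. For the lower bound, the 4 vertices {0, 2, 3, 7} are pairwise adjacent, and any tree decomposition puts a clique entirely inside one bag — forcing width ≥ 3. Hence tw(G) = 3 exactly.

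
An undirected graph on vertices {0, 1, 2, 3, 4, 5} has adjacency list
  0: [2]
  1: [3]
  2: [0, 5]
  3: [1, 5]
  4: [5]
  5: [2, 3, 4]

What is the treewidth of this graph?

1

A width-1 tree decomposition is:
Bags: B1 = {0, 2}  B2 = {2, 5}  B3 = {4, 5}  B4 = {3, 5}  B5 = {1, 3}
Tree: B1–B2, B2–B3, B2–B4, B4–B5
The largest bag has 2 vertices, giving width 1; this decomposition certifies tw(G) ≤ 1. Since G has at least one edge (e.g. 0–2), it is not an edgeless graph, so tw(G) ≥ 1. Therefore the treewidth is 1.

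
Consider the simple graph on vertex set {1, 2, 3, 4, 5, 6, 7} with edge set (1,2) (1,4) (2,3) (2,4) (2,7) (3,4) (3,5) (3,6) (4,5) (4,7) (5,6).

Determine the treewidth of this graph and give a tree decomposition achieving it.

Each bag holds 3 vertices, so the decomposition has width 2, which upper-bounds the treewidth. For the lower bound, the 3 vertices {1, 2, 4} are pairwise adjacent, and any tree decomposition puts a clique entirely inside one bag — forcing width ≥ 2. Therefore the treewidth is 2.

Treewidth 2.
One optimal decomposition is:
Bags: B1 = {1, 2, 4}  B2 = {2, 3, 4}  B3 = {3, 4, 5}  B4 = {2, 4, 7}  B5 = {3, 5, 6}
Tree: B1–B2, B2–B3, B2–B4, B3–B5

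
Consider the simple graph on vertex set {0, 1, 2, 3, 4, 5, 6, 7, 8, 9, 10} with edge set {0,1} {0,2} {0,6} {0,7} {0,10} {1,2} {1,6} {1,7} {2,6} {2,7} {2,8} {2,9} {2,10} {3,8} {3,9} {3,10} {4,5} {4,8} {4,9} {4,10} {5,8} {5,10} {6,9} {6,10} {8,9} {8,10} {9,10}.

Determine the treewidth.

3

A width-3 tree decomposition is:
Bags: B1 = {2, 6, 9, 10}  B2 = {0, 2, 6, 10}  B3 = {0, 1, 2, 6}  B4 = {2, 8, 9, 10}  B5 = {0, 1, 2, 7}  B6 = {4, 8, 9, 10}  B7 = {3, 8, 9, 10}  B8 = {4, 5, 8, 10}
Tree: B1–B2, B2–B3, B1–B4, B3–B5, B4–B6, B4–B7, B6–B8
The largest bag has 4 vertices, giving width 3; this decomposition certifies tw(G) ≤ 3. For the lower bound, the 4 vertices {0, 1, 2, 6} are pairwise adjacent, and any tree decomposition puts a clique entirely inside one bag — forcing width ≥ 3. Hence tw(G) = 3 exactly.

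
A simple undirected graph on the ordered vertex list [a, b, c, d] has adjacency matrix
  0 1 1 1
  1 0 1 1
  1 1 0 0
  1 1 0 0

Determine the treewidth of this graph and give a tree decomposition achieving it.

Treewidth 2.
One optimal decomposition is:
Bags: B1 = {a, b, c}  B2 = {a, b, d}
Tree: B1–B2

Every bag has size at most 3, so the width is 3 − 1 = 2 and tw(G) ≤ 2. On the other hand G contains the 3-clique {a, b, d}. A clique must lie in a single bag of any decomposition, so no decomposition can have width below 2. Therefore the treewidth is 2.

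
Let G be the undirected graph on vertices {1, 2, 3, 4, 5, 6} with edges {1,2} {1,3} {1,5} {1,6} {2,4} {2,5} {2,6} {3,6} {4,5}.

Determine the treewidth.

A width-2 tree decomposition is:
Bags: B1 = {1, 2, 5}  B2 = {1, 2, 6}  B3 = {2, 4, 5}  B4 = {1, 3, 6}
Tree: B1–B2, B1–B3, B2–B4
Every bag has size at most 3, so the width is 3 − 1 = 2 and tw(G) ≤ 2. On the other hand G contains the 3-clique {1, 2, 5}. A clique must lie in a single bag of any decomposition, so no decomposition can have width below 2. The upper and lower bounds meet at 2, so that is the treewidth.

2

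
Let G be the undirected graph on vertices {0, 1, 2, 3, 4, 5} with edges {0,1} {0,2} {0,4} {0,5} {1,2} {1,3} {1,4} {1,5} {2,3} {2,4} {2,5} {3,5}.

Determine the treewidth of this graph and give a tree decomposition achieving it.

Every bag has size at most 4, so the width is 4 − 1 = 3 and tw(G) ≤ 3. On the other hand G contains the 4-clique {0, 1, 2, 4}. A clique must lie in a single bag of any decomposition, so no decomposition can have width below 3. Therefore the treewidth is 3.

Treewidth 3.
One optimal decomposition is:
Bags: B1 = {0, 1, 2, 5}  B2 = {0, 1, 2, 4}  B3 = {1, 2, 3, 5}
Tree: B1–B2, B1–B3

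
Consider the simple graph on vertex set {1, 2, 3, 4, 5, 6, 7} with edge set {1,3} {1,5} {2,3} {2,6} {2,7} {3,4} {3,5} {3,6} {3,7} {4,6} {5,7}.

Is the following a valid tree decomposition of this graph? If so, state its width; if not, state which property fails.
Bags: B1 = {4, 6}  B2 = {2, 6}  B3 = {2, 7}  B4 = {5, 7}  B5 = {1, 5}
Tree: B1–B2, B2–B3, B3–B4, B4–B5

No — vertex 3 appears in no bag.

A tree decomposition must satisfy three properties: every vertex lies in some bag; for every edge, both endpoints lie together in some bag; and for every vertex, the bags containing it form a connected subtree. Here vertex 3 appears in no bag, so the decomposition is invalid.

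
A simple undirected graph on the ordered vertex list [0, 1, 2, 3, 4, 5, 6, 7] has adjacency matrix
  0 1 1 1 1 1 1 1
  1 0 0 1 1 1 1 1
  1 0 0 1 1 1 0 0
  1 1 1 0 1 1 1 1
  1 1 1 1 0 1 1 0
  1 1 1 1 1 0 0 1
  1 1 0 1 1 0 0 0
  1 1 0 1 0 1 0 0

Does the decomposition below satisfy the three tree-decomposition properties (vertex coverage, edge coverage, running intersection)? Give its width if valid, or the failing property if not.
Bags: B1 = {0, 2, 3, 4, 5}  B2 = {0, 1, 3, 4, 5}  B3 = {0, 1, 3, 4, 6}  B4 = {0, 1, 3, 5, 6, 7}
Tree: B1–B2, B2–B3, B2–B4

A tree decomposition must satisfy three properties: every vertex lies in some bag; for every edge, both endpoints lie together in some bag; and for every vertex, the bags containing it form a connected subtree. Here bags containing vertex 6 are not connected in the tree, so the decomposition is invalid.

No — bags containing vertex 6 are not connected in the tree.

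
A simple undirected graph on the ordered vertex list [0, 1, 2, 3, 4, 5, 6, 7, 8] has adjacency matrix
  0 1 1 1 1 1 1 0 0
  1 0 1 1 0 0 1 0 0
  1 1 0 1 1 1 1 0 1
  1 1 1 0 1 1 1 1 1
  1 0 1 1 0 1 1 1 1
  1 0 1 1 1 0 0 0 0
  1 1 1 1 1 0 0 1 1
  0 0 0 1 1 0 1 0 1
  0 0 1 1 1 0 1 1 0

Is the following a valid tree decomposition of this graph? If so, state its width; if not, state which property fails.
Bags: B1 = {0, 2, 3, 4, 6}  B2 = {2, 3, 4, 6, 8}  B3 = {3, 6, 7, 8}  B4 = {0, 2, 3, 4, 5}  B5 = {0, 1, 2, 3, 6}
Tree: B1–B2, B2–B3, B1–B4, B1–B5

A tree decomposition must satisfy three properties: every vertex lies in some bag; for every edge, both endpoints lie together in some bag; and for every vertex, the bags containing it form a connected subtree. Here edge (4,7) lies in no bag, so the decomposition is invalid.

No — edge (4,7) lies in no bag.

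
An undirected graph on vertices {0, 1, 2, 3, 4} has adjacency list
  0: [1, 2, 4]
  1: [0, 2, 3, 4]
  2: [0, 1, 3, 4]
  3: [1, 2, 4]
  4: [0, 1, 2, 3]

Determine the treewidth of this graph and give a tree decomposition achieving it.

Each bag holds 4 vertices, so the decomposition has width 3, which upper-bounds the treewidth. Conversely, {0, 1, 2, 4} is a clique of size 4, and the vertices of any clique must share a bag in every tree decomposition; so some bag has ≥ 4 vertices and tw(G) ≥ 3. Therefore the treewidth is 3.

Treewidth 3.
One optimal decomposition is:
Bags: B1 = {1, 2, 3, 4}  B2 = {0, 1, 2, 4}
Tree: B1–B2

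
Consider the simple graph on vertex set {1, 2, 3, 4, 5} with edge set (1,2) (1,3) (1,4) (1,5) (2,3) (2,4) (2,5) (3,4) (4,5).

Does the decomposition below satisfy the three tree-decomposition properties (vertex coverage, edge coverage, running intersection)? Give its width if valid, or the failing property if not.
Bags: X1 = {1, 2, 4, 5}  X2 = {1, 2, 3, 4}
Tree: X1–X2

Yes; width 3.

Every vertex of G appears in some bag (union = {1, 2, 3, 4, 5}); every edge is covered by a bag; and for each vertex v the set of bags containing v is connected in the bag tree. The decomposition is therefore valid. The largest bag has 4 vertices, so the width is 3.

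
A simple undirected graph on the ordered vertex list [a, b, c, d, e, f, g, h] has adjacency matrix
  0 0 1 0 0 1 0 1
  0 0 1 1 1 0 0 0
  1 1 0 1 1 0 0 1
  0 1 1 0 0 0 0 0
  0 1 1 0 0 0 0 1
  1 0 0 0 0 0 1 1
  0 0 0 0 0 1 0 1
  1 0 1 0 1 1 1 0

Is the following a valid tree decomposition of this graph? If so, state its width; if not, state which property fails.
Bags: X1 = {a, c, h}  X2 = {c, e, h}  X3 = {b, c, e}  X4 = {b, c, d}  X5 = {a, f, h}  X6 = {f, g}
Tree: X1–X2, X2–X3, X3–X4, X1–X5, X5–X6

No — edge (h,g) lies in no bag.

A tree decomposition must satisfy three properties: every vertex lies in some bag; for every edge, both endpoints lie together in some bag; and for every vertex, the bags containing it form a connected subtree. Here edge (h,g) lies in no bag, so the decomposition is invalid.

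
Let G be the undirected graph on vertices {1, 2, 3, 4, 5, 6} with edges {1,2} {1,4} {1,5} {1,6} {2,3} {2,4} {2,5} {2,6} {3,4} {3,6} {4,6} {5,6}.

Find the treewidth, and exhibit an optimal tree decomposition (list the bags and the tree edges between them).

Treewidth 3.
One such decomposition:
Bags: B1 = {2, 3, 4, 6}  B2 = {1, 2, 4, 6}  B3 = {1, 2, 5, 6}
Tree: B1–B2, B2–B3

The largest bag has 4 vertices, giving width 3; this decomposition certifies tw(G) ≤ 3. For the lower bound, the 4 vertices {1, 2, 4, 6} are pairwise adjacent, and any tree decomposition puts a clique entirely inside one bag — forcing width ≥ 3. The upper and lower bounds meet at 3, so that is the treewidth.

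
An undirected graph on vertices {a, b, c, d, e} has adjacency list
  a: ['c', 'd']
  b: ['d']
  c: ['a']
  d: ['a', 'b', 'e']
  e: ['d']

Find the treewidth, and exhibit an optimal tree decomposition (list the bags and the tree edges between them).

Each bag holds 2 vertices, so the decomposition has width 1, which upper-bounds the treewidth. G has an edge, so its treewidth is at least 1. Combining the bounds, tw(G) = 1.

Treewidth 1.
One such decomposition:
Bags: B1 = {a, d}  B2 = {d, e}  B3 = {b, d}  B4 = {a, c}
Tree: B1–B2, B1–B3, B1–B4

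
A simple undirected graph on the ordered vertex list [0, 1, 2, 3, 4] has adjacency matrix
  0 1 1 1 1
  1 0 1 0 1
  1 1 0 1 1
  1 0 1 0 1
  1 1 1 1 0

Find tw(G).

3

A width-3 tree decomposition is:
Bags: B1 = {0, 2, 3, 4}  B2 = {0, 1, 2, 4}
Tree: B1–B2
The largest bag has 4 vertices, giving width 3; this decomposition certifies tw(G) ≤ 3. Conversely, {0, 1, 2, 4} is a clique of size 4, and the vertices of any clique must share a bag in every tree decomposition; so some bag has ≥ 4 vertices and tw(G) ≥ 3. Combining the bounds, tw(G) = 3.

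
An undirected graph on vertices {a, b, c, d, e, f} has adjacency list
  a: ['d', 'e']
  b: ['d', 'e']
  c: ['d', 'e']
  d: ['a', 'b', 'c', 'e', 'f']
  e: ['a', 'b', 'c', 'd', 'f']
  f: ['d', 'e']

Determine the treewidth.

A width-2 tree decomposition is:
Bags: B1 = {d, e, f}  B2 = {b, d, e}  B3 = {c, d, e}  B4 = {a, d, e}
Tree: B1–B2, B2–B3, B2–B4
Every bag has size at most 3, so the width is 3 − 1 = 2 and tw(G) ≤ 2. On the other hand G contains the 3-clique {d, e, f}. A clique must lie in a single bag of any decomposition, so no decomposition can have width below 2. The upper and lower bounds meet at 2, so that is the treewidth.

2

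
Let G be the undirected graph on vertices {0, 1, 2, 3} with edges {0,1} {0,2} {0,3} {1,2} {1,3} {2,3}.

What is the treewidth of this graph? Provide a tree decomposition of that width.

A single bag containing all 4 vertices is trivially a valid decomposition of width 3. On the other hand G contains the 4-clique {0, 1, 2, 3}. A clique must lie in a single bag of any decomposition, so no decomposition can have width below 3. Therefore the treewidth is 3.

Treewidth 3.
One such decomposition:
Bags: B1 = {0, 1, 2, 3}
Tree: (single bag)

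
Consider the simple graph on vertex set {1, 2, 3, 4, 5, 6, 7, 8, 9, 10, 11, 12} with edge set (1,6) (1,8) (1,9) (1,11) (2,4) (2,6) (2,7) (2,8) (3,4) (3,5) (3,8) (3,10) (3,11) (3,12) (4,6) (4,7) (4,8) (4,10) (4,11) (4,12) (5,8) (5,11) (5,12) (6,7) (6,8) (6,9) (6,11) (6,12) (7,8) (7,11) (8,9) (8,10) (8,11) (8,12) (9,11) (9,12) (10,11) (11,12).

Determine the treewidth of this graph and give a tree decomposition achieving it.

Every bag has size at most 5, so the width is 5 − 1 = 4 and tw(G) ≤ 4. Conversely, {2, 4, 6, 7, 8} is a clique of size 5, and the vertices of any clique must share a bag in every tree decomposition; so some bag has ≥ 5 vertices and tw(G) ≥ 4. Hence tw(G) = 4 exactly.

Treewidth 4.
One such decomposition:
Bags: B1 = {3, 4, 8, 11, 12}  B2 = {4, 6, 8, 11, 12}  B3 = {4, 6, 7, 8, 11}  B4 = {6, 8, 9, 11, 12}  B5 = {3, 4, 8, 10, 11}  B6 = {3, 5, 8, 11, 12}  B7 = {1, 6, 8, 9, 11}  B8 = {2, 4, 6, 7, 8}
Tree: B1–B2, B2–B3, B2–B4, B1–B5, B1–B6, B4–B7, B3–B8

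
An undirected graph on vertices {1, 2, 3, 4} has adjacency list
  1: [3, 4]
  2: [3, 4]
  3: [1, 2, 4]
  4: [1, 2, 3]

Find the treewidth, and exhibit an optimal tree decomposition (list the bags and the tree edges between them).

Treewidth 2.
Bags: B1 = {2, 3, 4}  B2 = {1, 3, 4}
Tree: B1–B2

Every bag has size at most 3, so the width is 3 − 1 = 2 and tw(G) ≤ 2. On the other hand G contains the 3-clique {1, 3, 4}. A clique must lie in a single bag of any decomposition, so no decomposition can have width below 2. Combining the bounds, tw(G) = 2.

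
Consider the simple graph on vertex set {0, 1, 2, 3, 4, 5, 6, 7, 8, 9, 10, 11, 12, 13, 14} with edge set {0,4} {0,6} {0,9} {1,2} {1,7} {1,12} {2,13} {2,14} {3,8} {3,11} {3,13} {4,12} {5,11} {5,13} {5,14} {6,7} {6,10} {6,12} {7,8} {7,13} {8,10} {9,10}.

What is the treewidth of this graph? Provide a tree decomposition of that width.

Each bag holds 4 vertices, so the decomposition has width 3, which upper-bounds the treewidth. For the lower bound: the 4 vertex sets {5,11,14}, {3}, {13}, {1,2,7,8} are disjoint, each induces a connected subgraph, and every pair is joined by at least one edge of G. Contracting each set to a single vertex therefore yields K_{4} as a minor, and since treewidth is minor-monotone, tw(G) ≥ tw(K_{4}) = 3. Therefore the treewidth is 3.

Treewidth 3.
Bags: B1 = {3, 5, 11, 14}  B2 = {3, 5, 13, 14}  B3 = {2, 3, 13, 14}  B4 = {2, 3, 8, 13}  B5 = {2, 7, 8, 13}  B6 = {1, 2, 7, 8}  B7 = {1, 7, 8, 10}  B8 = {1, 6, 7, 10}  B9 = {1, 6, 10, 12}  B10 = {6, 9, 10, 12}  B11 = {0, 6, 9, 12}  B12 = {0, 4, 9, 12}
Tree: B1–B2, B2–B3, B3–B4, B4–B5, B5–B6, B6–B7, B7–B8, B8–B9, B9–B10, B10–B11, B11–B12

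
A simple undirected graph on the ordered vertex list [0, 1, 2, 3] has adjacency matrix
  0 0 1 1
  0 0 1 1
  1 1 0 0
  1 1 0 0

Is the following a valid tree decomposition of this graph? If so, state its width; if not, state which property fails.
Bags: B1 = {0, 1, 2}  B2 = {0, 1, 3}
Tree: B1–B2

Yes; width 2.

Checking the three conditions: (i) the bags cover all of {0, 1, 2, 3}; (ii) for each edge, some bag contains both endpoints; (iii) the bags containing any fixed vertex form a subtree. All hold, so the decomposition is valid with width 3 − 1 = 2.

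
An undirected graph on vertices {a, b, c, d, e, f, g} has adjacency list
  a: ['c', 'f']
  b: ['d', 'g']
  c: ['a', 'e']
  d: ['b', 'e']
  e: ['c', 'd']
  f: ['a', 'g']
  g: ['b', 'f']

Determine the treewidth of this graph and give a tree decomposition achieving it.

Treewidth 2.
One such decomposition:
Bags: B1 = {b, f, g}  B2 = {b, d, f}  B3 = {d, e, f}  B4 = {c, e, f}  B5 = {a, c, f}
Tree: B1–B2, B2–B3, B3–B4, B4–B5

Each bag holds 3 vertices, so the decomposition has width 2, which upper-bounds the treewidth. The edges f–g–b–d–e–c–a–f form a cycle, so G is not a tree and its treewidth is at least 2. Hence tw(G) = 2 exactly.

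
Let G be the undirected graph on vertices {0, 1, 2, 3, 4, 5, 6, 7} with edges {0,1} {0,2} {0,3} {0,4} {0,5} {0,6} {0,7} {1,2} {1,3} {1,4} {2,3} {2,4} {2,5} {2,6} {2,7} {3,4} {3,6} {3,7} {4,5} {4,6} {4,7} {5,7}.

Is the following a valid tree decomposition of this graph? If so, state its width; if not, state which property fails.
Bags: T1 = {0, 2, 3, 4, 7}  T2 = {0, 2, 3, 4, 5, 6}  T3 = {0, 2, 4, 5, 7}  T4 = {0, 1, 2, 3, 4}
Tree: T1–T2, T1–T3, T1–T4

A tree decomposition must satisfy three properties: every vertex lies in some bag; for every edge, both endpoints lie together in some bag; and for every vertex, the bags containing it form a connected subtree. Here bags containing vertex 5 are not connected in the tree, so the decomposition is invalid.

No — bags containing vertex 5 are not connected in the tree.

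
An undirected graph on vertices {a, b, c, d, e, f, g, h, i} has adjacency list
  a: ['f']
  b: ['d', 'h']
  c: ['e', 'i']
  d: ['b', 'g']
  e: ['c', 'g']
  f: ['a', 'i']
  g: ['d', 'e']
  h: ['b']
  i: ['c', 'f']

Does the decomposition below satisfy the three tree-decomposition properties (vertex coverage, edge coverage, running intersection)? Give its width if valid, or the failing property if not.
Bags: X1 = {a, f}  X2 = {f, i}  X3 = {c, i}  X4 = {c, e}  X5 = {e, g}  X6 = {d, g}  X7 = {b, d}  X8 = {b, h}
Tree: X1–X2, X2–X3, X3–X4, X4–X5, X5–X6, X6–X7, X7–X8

Vertex coverage: the bags together contain {a, b, c, d, e, f, g, h, i}, the full vertex set. Edge coverage: each edge of G has both endpoints in at least one bag. Running intersection: for every vertex, the bags containing it form a connected subtree. All three properties hold, so this is a valid tree decomposition of width max|bag| − 1 = 1, and hence tw(G) ≤ 1.

Yes; width 1.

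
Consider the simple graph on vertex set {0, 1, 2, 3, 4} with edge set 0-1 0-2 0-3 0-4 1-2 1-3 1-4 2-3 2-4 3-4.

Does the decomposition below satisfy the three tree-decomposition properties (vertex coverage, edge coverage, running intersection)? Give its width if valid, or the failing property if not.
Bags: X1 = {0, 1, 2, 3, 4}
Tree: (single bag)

Every vertex of G appears in some bag (union = {0, 1, 2, 3, 4}); every edge is covered by a bag; and for each vertex v the set of bags containing v is connected in the bag tree. The decomposition is therefore valid. The largest bag has 5 vertices, so the width is 4.

Yes; width 4.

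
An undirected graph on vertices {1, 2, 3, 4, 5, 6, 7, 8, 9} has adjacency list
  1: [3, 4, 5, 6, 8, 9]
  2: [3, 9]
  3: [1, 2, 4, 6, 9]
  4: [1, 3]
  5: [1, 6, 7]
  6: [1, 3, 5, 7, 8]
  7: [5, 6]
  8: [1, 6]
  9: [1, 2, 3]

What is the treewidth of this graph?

2

A width-2 tree decomposition is:
Bags: B1 = {1, 5, 6}  B2 = {1, 3, 6}  B3 = {1, 3, 4}  B4 = {1, 3, 9}  B5 = {5, 6, 7}  B6 = {2, 3, 9}  B7 = {1, 6, 8}
Tree: B1–B2, B2–B3, B2–B4, B1–B5, B4–B6, B1–B7
Every bag has size at most 3, so the width is 3 − 1 = 2 and tw(G) ≤ 2. Conversely, {1, 6, 8} is a clique of size 3, and the vertices of any clique must share a bag in every tree decomposition; so some bag has ≥ 3 vertices and tw(G) ≥ 2. The upper and lower bounds meet at 2, so that is the treewidth.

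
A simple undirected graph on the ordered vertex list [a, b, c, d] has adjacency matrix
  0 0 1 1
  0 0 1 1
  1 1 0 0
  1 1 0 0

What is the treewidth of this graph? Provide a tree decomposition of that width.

Treewidth 2.
One such decomposition:
Bags: B1 = {a, c, d}  B2 = {b, c, d}
Tree: B1–B2

Each bag holds 3 vertices, so the decomposition has width 2, which upper-bounds the treewidth. The edges c–a–d–b–c form a cycle, so G is not a tree and its treewidth is at least 2. Therefore the treewidth is 2.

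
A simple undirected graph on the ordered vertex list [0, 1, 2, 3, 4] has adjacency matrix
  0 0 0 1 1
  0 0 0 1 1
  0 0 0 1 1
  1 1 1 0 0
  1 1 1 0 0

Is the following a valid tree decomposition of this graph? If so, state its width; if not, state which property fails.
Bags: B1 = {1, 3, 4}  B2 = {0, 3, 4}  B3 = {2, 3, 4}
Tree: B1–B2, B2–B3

Yes; width 2.

Checking the three conditions: (i) the bags cover all of {0, 1, 2, 3, 4}; (ii) for each edge, some bag contains both endpoints; (iii) the bags containing any fixed vertex form a subtree. All hold, so the decomposition is valid with width 3 − 1 = 2.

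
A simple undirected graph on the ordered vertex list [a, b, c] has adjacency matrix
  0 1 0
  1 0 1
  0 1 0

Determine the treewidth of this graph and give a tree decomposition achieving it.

Treewidth 1.
One such decomposition:
Bags: B1 = {a, b}  B2 = {b, c}
Tree: B1–B2

The largest bag has 2 vertices, giving width 1; this decomposition certifies tw(G) ≤ 1. Any graph with an edge has treewidth ≥ 1, and G has the edge b–a. Therefore the treewidth is 1.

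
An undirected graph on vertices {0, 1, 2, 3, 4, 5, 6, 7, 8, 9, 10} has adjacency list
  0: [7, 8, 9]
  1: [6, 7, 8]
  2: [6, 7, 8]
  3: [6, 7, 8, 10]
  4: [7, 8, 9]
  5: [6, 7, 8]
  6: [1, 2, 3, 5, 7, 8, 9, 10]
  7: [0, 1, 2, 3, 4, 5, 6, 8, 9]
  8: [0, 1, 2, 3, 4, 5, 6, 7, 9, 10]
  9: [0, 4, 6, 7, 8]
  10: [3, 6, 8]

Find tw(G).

3

A width-3 tree decomposition is:
Bags: B1 = {6, 7, 8, 9}  B2 = {0, 7, 8, 9}  B3 = {2, 6, 7, 8}  B4 = {4, 7, 8, 9}  B5 = {1, 6, 7, 8}  B6 = {3, 6, 7, 8}  B7 = {3, 6, 8, 10}  B8 = {5, 6, 7, 8}
Tree: B1–B2, B1–B3, B2–B4, B1–B5, B1–B6, B6–B7, B5–B8
Each bag holds 4 vertices, so the decomposition has width 3, which upper-bounds the treewidth. Conversely, {3, 6, 8, 10} is a clique of size 4, and the vertices of any clique must share a bag in every tree decomposition; so some bag has ≥ 4 vertices and tw(G) ≥ 3. Combining the bounds, tw(G) = 3.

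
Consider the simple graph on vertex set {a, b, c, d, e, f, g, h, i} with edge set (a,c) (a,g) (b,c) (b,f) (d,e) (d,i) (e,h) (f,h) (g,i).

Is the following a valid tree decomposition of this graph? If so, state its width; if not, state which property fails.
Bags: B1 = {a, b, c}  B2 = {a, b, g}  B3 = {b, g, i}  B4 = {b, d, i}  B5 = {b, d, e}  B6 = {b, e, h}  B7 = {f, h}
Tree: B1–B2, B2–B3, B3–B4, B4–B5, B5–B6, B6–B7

A tree decomposition must satisfy three properties: every vertex lies in some bag; for every edge, both endpoints lie together in some bag; and for every vertex, the bags containing it form a connected subtree. Here edge (b,f) lies in no bag, so the decomposition is invalid.

No — edge (b,f) lies in no bag.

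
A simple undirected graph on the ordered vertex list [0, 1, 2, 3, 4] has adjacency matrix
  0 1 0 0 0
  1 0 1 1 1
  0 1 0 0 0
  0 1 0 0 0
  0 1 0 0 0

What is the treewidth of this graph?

1

A width-1 tree decomposition is:
Bags: B1 = {1, 3}  B2 = {1, 2}  B3 = {0, 1}  B4 = {1, 4}
Tree: B1–B2, B1–B3, B1–B4
The largest bag has 2 vertices, giving width 1; this decomposition certifies tw(G) ≤ 1. Any graph with an edge has treewidth ≥ 1, and G has the edge 3–1. Hence tw(G) = 1 exactly.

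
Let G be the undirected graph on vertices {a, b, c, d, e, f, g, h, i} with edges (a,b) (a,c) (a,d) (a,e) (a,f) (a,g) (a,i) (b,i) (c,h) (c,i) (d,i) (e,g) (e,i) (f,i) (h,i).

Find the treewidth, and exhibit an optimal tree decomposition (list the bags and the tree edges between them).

Treewidth 2.
One such decomposition:
Bags: B1 = {a, c, i}  B2 = {a, d, i}  B3 = {a, b, i}  B4 = {a, e, i}  B5 = {a, e, g}  B6 = {a, f, i}  B7 = {c, h, i}
Tree: B1–B2, B1–B3, B3–B4, B4–B5, B1–B6, B1–B7

Every bag has size at most 3, so the width is 3 − 1 = 2 and tw(G) ≤ 2. For the lower bound, the 3 vertices {a, e, g} are pairwise adjacent, and any tree decomposition puts a clique entirely inside one bag — forcing width ≥ 2. The upper and lower bounds meet at 2, so that is the treewidth.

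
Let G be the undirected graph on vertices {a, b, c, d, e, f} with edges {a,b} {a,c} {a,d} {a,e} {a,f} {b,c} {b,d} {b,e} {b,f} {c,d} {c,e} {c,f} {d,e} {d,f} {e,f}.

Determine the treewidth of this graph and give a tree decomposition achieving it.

Treewidth 5.
Bags: B1 = {a, b, c, d, e, f}
Tree: (single bag)

A single bag containing all 6 vertices is trivially a valid decomposition of width 5. Conversely, {a, b, c, d, e, f} is a clique of size 6, and the vertices of any clique must share a bag in every tree decomposition; so some bag has ≥ 6 vertices and tw(G) ≥ 5. Therefore the treewidth is 5.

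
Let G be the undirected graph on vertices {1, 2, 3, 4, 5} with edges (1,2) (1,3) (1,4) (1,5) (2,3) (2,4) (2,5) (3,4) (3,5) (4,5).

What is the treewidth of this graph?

4

A width-4 tree decomposition is:
Bags: B1 = {1, 2, 3, 4, 5}
Tree: (single bag)
A single bag containing all 5 vertices is trivially a valid decomposition of width 4. For the lower bound, the 5 vertices {1, 2, 3, 4, 5} are pairwise adjacent, and any tree decomposition puts a clique entirely inside one bag — forcing width ≥ 4. Therefore the treewidth is 4.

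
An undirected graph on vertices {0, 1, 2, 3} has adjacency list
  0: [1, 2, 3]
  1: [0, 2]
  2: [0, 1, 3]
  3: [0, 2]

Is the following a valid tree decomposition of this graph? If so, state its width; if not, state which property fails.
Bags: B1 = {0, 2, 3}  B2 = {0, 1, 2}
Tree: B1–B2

Yes; width 2.

Vertex coverage: the bags together contain {0, 1, 2, 3}, the full vertex set. Edge coverage: each edge of G has both endpoints in at least one bag. Running intersection: for every vertex, the bags containing it form a connected subtree. All three properties hold, so this is a valid tree decomposition of width max|bag| − 1 = 2, and hence tw(G) ≤ 2.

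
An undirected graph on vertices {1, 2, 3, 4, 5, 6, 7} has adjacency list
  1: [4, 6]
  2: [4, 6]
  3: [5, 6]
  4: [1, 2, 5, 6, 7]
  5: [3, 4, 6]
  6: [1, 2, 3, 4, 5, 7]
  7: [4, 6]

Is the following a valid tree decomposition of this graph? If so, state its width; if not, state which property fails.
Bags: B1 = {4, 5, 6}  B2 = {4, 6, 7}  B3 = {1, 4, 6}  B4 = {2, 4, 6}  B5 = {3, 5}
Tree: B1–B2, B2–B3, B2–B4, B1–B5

No — edge (6,3) lies in no bag.

A tree decomposition must satisfy three properties: every vertex lies in some bag; for every edge, both endpoints lie together in some bag; and for every vertex, the bags containing it form a connected subtree. Here edge (6,3) lies in no bag, so the decomposition is invalid.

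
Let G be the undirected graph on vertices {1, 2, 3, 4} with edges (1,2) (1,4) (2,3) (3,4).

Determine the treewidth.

A width-2 tree decomposition is:
Bags: B1 = {1, 2, 3}  B2 = {1, 3, 4}
Tree: B1–B2
Each bag holds 3 vertices, so the decomposition has width 2, which upper-bounds the treewidth. Since 1–2–3–4–1 is a cycle in G, G is not acyclic. Forests are exactly the graphs of treewidth ≤ 1, so tw(G) ≥ 2. Combining the bounds, tw(G) = 2.

2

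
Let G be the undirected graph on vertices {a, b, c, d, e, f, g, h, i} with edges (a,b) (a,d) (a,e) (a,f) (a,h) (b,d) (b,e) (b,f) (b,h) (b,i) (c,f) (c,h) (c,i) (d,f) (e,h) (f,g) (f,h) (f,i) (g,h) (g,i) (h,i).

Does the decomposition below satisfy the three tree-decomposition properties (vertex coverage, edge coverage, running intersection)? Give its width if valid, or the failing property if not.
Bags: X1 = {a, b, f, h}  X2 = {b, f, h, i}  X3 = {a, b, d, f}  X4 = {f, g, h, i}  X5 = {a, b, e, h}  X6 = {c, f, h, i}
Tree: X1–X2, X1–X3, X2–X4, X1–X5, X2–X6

Every vertex of G appears in some bag (union = {a, b, c, d, e, f, g, h, i}); every edge is covered by a bag; and for each vertex v the set of bags containing v is connected in the bag tree. The decomposition is therefore valid. The largest bag has 4 vertices, so the width is 3.

Yes; width 3.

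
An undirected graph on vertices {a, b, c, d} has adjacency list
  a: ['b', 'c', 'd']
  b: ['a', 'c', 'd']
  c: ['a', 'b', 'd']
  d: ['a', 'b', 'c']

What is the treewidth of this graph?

A width-3 tree decomposition is:
Bags: B1 = {a, b, c, d}
Tree: (single bag)
A single bag containing all 4 vertices is trivially a valid decomposition of width 3. On the other hand G contains the 4-clique {a, b, c, d}. A clique must lie in a single bag of any decomposition, so no decomposition can have width below 3. Combining the bounds, tw(G) = 3.

3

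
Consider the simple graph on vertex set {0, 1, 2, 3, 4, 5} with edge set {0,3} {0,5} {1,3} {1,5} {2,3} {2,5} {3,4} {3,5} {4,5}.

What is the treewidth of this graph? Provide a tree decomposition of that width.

Treewidth 2.
One optimal decomposition is:
Bags: B1 = {3, 4, 5}  B2 = {0, 3, 5}  B3 = {1, 3, 5}  B4 = {2, 3, 5}
Tree: B1–B2, B1–B3, B1–B4

Every bag has size at most 3, so the width is 3 − 1 = 2 and tw(G) ≤ 2. For the lower bound, the 3 vertices {0, 3, 5} are pairwise adjacent, and any tree decomposition puts a clique entirely inside one bag — forcing width ≥ 2. Hence tw(G) = 2 exactly.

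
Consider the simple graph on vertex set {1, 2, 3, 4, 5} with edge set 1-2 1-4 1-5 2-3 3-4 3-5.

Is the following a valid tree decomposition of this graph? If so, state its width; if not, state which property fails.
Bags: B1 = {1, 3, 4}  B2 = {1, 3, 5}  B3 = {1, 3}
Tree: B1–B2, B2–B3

A tree decomposition must satisfy three properties: every vertex lies in some bag; for every edge, both endpoints lie together in some bag; and for every vertex, the bags containing it form a connected subtree. Here vertex 2 appears in no bag, so the decomposition is invalid.

No — vertex 2 appears in no bag.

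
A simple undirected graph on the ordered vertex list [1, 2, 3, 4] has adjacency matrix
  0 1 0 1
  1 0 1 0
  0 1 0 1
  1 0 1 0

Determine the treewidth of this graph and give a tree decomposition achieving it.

Treewidth 2.
Bags: B1 = {1, 3, 4}  B2 = {1, 2, 3}
Tree: B1–B2

Every bag has size at most 3, so the width is 3 − 1 = 2 and tw(G) ≤ 2. Since 1–4–3–2–1 is a cycle in G, G is not acyclic. Forests are exactly the graphs of treewidth ≤ 1, so tw(G) ≥ 2. Therefore the treewidth is 2.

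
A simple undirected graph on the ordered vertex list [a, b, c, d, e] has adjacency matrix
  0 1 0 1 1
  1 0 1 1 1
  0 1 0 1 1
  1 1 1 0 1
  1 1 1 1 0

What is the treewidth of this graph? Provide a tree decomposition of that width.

Each bag holds 4 vertices, so the decomposition has width 3, which upper-bounds the treewidth. Conversely, {b, c, d, e} is a clique of size 4, and the vertices of any clique must share a bag in every tree decomposition; so some bag has ≥ 4 vertices and tw(G) ≥ 3. The upper and lower bounds meet at 3, so that is the treewidth.

Treewidth 3.
One optimal decomposition is:
Bags: B1 = {a, b, d, e}  B2 = {b, c, d, e}
Tree: B1–B2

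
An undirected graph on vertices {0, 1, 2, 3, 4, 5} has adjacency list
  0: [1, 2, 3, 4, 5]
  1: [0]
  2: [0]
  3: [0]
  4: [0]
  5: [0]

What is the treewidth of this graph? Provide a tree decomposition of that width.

Each bag holds 2 vertices, so the decomposition has width 1, which upper-bounds the treewidth. Any graph with an edge has treewidth ≥ 1, and G has the edge 5–0. Combining the bounds, tw(G) = 1.

Treewidth 1.
Bags: B1 = {0, 5}  B2 = {0, 4}  B3 = {0, 1}  B4 = {0, 3}  B5 = {0, 2}
Tree: B1–B2, B1–B3, B3–B4, B3–B5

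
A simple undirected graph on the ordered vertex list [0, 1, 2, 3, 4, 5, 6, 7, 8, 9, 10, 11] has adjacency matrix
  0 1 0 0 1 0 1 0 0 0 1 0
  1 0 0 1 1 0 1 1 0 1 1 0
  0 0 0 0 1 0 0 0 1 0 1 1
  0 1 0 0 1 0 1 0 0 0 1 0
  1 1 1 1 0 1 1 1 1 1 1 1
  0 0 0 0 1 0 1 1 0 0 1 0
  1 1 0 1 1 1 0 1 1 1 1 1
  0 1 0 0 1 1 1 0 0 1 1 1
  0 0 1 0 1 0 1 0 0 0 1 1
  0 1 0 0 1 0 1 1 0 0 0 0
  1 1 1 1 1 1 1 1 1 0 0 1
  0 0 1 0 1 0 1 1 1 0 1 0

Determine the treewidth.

A width-4 tree decomposition is:
Bags: B1 = {4, 5, 6, 7, 10}  B2 = {4, 6, 7, 10, 11}  B3 = {1, 4, 6, 7, 10}  B4 = {0, 1, 4, 6, 10}  B5 = {4, 6, 8, 10, 11}  B6 = {2, 4, 8, 10, 11}  B7 = {1, 3, 4, 6, 10}  B8 = {1, 4, 6, 7, 9}
Tree: B1–B2, B2–B3, B3–B4, B2–B5, B5–B6, B4–B7, B3–B8
Every bag has size at most 5, so the width is 5 − 1 = 4 and tw(G) ≤ 4. On the other hand G contains the 5-clique {2, 4, 8, 10, 11}. A clique must lie in a single bag of any decomposition, so no decomposition can have width below 4. Therefore the treewidth is 4.

4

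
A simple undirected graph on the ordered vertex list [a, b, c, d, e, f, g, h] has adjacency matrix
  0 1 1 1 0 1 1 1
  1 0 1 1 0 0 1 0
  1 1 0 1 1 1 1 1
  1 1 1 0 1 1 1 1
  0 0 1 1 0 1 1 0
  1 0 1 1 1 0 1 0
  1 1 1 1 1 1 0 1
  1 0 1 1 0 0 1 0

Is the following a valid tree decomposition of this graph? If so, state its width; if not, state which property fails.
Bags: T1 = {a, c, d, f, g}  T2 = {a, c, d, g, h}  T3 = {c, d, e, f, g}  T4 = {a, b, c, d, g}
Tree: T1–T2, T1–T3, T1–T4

Yes; width 4.

Checking the three conditions: (i) the bags cover all of {a, b, c, d, e, f, g, h}; (ii) for each edge, some bag contains both endpoints; (iii) the bags containing any fixed vertex form a subtree. All hold, so the decomposition is valid with width 5 − 1 = 4.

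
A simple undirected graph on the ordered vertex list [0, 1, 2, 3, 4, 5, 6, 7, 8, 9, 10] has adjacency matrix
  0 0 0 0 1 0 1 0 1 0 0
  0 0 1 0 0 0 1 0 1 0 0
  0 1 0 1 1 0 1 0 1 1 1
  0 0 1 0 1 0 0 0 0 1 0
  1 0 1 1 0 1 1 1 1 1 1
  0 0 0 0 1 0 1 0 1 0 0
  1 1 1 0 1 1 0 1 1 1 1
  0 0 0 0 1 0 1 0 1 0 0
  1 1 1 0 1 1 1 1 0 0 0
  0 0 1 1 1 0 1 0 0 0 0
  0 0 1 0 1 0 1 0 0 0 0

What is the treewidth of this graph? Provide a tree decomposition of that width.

The largest bag has 4 vertices, giving width 3; this decomposition certifies tw(G) ≤ 3. For the lower bound, the 4 vertices {1, 2, 6, 8} are pairwise adjacent, and any tree decomposition puts a clique entirely inside one bag — forcing width ≥ 3. Therefore the treewidth is 3.

Treewidth 3.
One optimal decomposition is:
Bags: B1 = {2, 4, 6, 10}  B2 = {2, 4, 6, 8}  B3 = {4, 5, 6, 8}  B4 = {2, 4, 6, 9}  B5 = {0, 4, 6, 8}  B6 = {1, 2, 6, 8}  B7 = {2, 3, 4, 9}  B8 = {4, 6, 7, 8}
Tree: B1–B2, B2–B3, B1–B4, B3–B5, B2–B6, B4–B7, B2–B8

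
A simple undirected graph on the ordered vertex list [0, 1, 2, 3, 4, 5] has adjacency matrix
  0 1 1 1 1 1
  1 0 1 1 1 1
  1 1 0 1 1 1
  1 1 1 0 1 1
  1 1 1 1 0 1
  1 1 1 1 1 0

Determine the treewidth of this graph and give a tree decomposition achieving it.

With just one bag of size 6, the width is 6 − 1 = 5, so tw(G) ≤ 5. For the lower bound, the 6 vertices {0, 1, 2, 3, 4, 5} are pairwise adjacent, and any tree decomposition puts a clique entirely inside one bag — forcing width ≥ 5. Therefore the treewidth is 5.

Treewidth 5.
One such decomposition:
Bags: B1 = {0, 1, 2, 3, 4, 5}
Tree: (single bag)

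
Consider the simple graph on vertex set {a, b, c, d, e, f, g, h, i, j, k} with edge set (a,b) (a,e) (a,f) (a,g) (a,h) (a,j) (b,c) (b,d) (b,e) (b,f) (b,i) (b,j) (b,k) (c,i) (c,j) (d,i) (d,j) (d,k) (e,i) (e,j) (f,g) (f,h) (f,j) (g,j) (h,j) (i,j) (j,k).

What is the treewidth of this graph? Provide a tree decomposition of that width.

Treewidth 3.
One such decomposition:
Bags: B1 = {b, e, i, j}  B2 = {a, b, e, j}  B3 = {a, b, f, j}  B4 = {b, d, i, j}  B5 = {b, d, j, k}  B6 = {b, c, i, j}  B7 = {a, f, h, j}  B8 = {a, f, g, j}
Tree: B1–B2, B2–B3, B1–B4, B4–B5, B4–B6, B3–B7, B3–B8

Each bag holds 4 vertices, so the decomposition has width 3, which upper-bounds the treewidth. On the other hand G contains the 4-clique {a, f, g, j}. A clique must lie in a single bag of any decomposition, so no decomposition can have width below 3. Combining the bounds, tw(G) = 3.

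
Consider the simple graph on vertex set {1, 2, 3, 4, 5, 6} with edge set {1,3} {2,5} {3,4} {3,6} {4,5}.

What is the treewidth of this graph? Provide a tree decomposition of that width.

Each bag holds 2 vertices, so the decomposition has width 1, which upper-bounds the treewidth. Any graph with an edge has treewidth ≥ 1, and G has the edge 6–3. Hence tw(G) = 1 exactly.

Treewidth 1.
Bags: B1 = {3, 6}  B2 = {3, 4}  B3 = {1, 3}  B4 = {4, 5}  B5 = {2, 5}
Tree: B1–B2, B2–B3, B2–B4, B4–B5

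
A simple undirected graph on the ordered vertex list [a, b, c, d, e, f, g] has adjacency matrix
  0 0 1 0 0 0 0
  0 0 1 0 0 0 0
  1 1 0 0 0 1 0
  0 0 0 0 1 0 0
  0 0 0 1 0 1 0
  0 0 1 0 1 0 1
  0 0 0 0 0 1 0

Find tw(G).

1

A width-1 tree decomposition is:
Bags: B1 = {e, f}  B2 = {c, f}  B3 = {b, c}  B4 = {f, g}  B5 = {d, e}  B6 = {a, c}
Tree: B1–B2, B2–B3, B1–B4, B1–B5, B3–B6
Every bag has size at most 2, so the width is 2 − 1 = 1 and tw(G) ≤ 1. Since G has at least one edge (e.g. e–f), it is not an edgeless graph, so tw(G) ≥ 1. Hence tw(G) = 1 exactly.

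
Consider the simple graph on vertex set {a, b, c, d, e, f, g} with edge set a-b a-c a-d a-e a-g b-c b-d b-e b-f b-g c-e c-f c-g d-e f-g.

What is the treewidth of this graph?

A width-3 tree decomposition is:
Bags: B1 = {b, c, f, g}  B2 = {a, b, c, g}  B3 = {a, b, c, e}  B4 = {a, b, d, e}
Tree: B1–B2, B2–B3, B3–B4
The largest bag has 4 vertices, giving width 3; this decomposition certifies tw(G) ≤ 3. On the other hand G contains the 4-clique {a, b, d, e}. A clique must lie in a single bag of any decomposition, so no decomposition can have width below 3. The upper and lower bounds meet at 3, so that is the treewidth.

3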